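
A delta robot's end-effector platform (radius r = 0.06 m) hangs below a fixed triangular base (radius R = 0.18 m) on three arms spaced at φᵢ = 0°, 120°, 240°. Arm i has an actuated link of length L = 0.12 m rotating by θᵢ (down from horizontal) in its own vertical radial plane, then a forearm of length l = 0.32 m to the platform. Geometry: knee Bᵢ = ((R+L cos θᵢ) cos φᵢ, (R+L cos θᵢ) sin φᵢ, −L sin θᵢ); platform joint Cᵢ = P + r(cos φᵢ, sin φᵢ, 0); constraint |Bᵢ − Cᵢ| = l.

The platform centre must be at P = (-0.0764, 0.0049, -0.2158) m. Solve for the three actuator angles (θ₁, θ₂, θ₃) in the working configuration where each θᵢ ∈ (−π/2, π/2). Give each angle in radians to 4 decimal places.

arm 1 (φ=0.0°): x'=-0.0764, y'=0.0049
  A cos θ + B sin θ = C:  0.1964·cos θ + -0.2158·sin θ = 0.0118
  γ=atan2(-0.2158,0.1964)=-0.8324;  ψ=arccos(0.0405)=1.5303;  θ1=γ+ψ≈0.6979
φ2=120.0° → target in arm frame (0.0424, 0.0637)
  A=0.0776, B=-0.2158, C=(l²−L²−A²−y'²−z²)/(2L)=0.1306
  γ=atan2(-0.2158,0.0776)=-1.2258;  ψ=arccos(0.5697)=0.9646;  θ2=γ+ψ≈-0.2612
rotate P by −φ3: (0.0340, -0.0686, -0.2158)
  A=0.0860, B=-0.2158, C=(l²−L²−A²−y'²−z²)/(2L)=0.1222
  √(A²+B²)=0.2323;  θ3 = -1.1914+1.0171 ≈ -0.1743

θ₁ = 0.6979, θ₂ = -0.2612, θ₃ = -0.1743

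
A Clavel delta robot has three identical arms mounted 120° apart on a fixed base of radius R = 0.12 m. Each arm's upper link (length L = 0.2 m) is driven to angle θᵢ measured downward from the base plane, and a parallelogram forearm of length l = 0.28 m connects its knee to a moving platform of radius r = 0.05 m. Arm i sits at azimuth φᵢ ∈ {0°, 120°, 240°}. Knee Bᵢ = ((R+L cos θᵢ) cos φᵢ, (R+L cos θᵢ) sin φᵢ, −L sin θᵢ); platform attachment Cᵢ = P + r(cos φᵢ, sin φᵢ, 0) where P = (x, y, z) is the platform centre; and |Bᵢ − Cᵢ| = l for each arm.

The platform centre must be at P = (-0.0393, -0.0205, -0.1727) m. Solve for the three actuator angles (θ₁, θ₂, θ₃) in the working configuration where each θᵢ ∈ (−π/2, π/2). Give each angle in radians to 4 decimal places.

θ₁ = 0.6107, θ₂ = 0.3490, θ₃ = 0.0876

arm 1 (φ=0.0°): x'=-0.0393, y'=-0.0205
  A cos θ + B sin θ = C:  0.1093·cos θ + -0.1727·sin θ = -0.0095
  √(A²+B²)=0.2044;  θ1 = -1.0065+1.6172 ≈ 0.6107
rotate P by −φ2: (0.0019, 0.0443, -0.1727)
  A cos θ + B sin θ = C:  0.0681·cos θ + -0.1727·sin θ = 0.0049
  γ=atan2(-0.1727,0.0681)=-1.1952;  ψ=arccos(0.0266)=1.5442;  θ2=γ+ψ≈0.3490
rotate P by −φ3: (0.0374, -0.0238, -0.1727)
  A cos θ + B sin θ = C:  0.0326·cos θ + -0.1727·sin θ = 0.0174
  √(A²+B²)=0.1757;  θ3 = -1.3842+1.4718 ≈ 0.0876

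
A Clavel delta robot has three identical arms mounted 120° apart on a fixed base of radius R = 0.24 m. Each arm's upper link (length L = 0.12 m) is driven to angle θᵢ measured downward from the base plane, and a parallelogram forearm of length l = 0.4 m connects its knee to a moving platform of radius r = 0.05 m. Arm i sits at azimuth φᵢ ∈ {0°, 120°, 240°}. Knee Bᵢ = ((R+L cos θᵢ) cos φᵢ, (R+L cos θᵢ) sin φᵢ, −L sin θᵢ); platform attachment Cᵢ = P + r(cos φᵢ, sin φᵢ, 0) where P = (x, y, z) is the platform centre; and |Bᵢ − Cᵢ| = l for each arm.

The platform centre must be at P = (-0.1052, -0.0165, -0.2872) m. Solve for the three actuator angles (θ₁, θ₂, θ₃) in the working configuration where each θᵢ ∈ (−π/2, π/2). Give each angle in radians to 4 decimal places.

φ1=0.0° → target in arm frame (-0.1052, -0.0165)
  A=0.2952, B=-0.2872, C=(l²−L²−A²−y'²−z²)/(2L)=-0.1012
  θ1 = atan2(B,A) + arccos(C/0.4119) = 1.0475
φ2=120.0° → target in arm frame (0.0383, 0.0994)
  e−x'=0.1517;  (l²−L²−(e−x')²−y'²−z²)/2L = 0.1260
  θ2 = atan2(B,A) + arccos(C/0.3248) = 0.0876
arm 3 (φ=240.0°): x'=0.0669, y'=-0.0829
  A=0.1231, B=-0.2872, C=(l²−L²−A²−y'²−z²)/(2L)=0.1712
  γ=atan2(-0.2872,0.1231)=-1.1658;  ψ=arccos(0.5480)=0.9909;  θ3=γ+ψ≈-0.1750

θ₁ = 1.0475, θ₂ = 0.0876, θ₃ = -0.1750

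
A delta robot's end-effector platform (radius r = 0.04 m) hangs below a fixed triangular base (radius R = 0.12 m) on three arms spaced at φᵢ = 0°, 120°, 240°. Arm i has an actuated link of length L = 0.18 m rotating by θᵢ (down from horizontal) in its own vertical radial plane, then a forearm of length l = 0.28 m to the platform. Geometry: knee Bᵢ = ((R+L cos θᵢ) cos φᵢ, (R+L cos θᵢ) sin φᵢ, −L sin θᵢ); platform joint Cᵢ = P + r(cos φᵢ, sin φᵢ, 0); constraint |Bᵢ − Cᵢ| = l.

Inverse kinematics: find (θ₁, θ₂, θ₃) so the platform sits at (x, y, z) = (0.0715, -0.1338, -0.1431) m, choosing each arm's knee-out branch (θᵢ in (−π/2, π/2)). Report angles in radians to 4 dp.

rotate P by −φ1: (0.0715, -0.1338, -0.1431)
  A cos θ + B sin θ = C:  0.0085·cos θ + -0.1431·sin θ = 0.0210
  θ1 = atan2(B,A) + arccos(C/0.1434) = -0.0875
arm 2 (φ=120.0°): x'=-0.1516, y'=0.0050
  A cos θ + B sin θ = C:  0.2316·cos θ + -0.1431·sin θ = -0.0782
  γ=atan2(-0.1431,0.2316)=-0.5534;  ψ=arccos(-0.2872)=1.8621;  θ2=γ+ψ≈1.3087
φ3=240.0° → target in arm frame (0.0801, 0.1288)
  A=-0.0001, B=-0.1431, C=(l²−L²−A²−y'²−z²)/(2L)=0.0248
  θ3 = atan2(B,A) + arccos(C/0.1431) = -0.1750

θ₁ = -0.0875, θ₂ = 1.3087, θ₃ = -0.1750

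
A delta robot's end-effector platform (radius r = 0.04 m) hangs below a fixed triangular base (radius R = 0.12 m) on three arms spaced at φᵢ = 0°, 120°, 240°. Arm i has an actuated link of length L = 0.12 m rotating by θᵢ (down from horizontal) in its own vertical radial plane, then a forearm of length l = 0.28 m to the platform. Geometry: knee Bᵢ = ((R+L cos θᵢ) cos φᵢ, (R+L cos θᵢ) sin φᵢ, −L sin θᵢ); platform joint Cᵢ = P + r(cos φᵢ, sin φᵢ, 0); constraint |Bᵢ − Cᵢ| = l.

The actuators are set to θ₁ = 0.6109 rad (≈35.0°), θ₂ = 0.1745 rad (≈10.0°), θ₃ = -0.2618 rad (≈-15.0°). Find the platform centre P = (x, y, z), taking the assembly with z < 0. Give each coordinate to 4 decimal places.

φ1=0.0°: virtual centre (0.1783, 0.0000, -0.0688), radius l
arm 2 at φ=120.0°: ρ2 = 0.1982;  O2 = (-0.0991, 0.1716, -0.0208)
arm 3 at φ=240.0°: ρ3 = 0.1959;  O3 = (-0.0980, -0.1697, 0.0311)
subtract pairs → two planes through P
[-0.5548 0.3433 0.0960]·P = 0.0032;  [-0.5525 -0.3393 0.1998]·P = 0.0028
det = 0.3779;  x = -0.0054+0.2677z,  y = 0.0005+0.1529z
into |P−O₁|² = l²: 1.0950z² + 0.0395z + -0.0399 = 0;  Δ = 0.1764;  z = -0.2098 or 0.1737 → z<0 root = -0.2098
x = -0.0616, y = -0.0316

(-0.0616, -0.0316, -0.2098)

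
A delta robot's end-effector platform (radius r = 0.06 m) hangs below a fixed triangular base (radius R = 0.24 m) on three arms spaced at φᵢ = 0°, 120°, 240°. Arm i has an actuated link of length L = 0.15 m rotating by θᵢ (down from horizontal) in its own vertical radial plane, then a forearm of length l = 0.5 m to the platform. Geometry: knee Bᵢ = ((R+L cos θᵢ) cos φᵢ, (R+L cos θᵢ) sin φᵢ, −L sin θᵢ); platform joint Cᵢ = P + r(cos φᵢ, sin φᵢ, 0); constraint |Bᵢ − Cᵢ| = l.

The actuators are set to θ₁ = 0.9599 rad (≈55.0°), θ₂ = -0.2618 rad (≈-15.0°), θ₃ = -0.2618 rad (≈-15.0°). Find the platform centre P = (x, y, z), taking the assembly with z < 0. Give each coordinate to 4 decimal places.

(-0.1660, 0.0000, -0.3745)

arm 1 at φ=0.0°: ρ1 = 0.2660;  centre 1 = (0.2660, 0.0000, -0.1229)
arm 2 at φ=120.0°: ρ2 = 0.3249;  centre 2 = (-0.1624, 0.2814, 0.0388)
arm 3 at φ=240.0°: ρ3 = 0.3249;  centre 3 = (-0.1624, -0.2814, 0.0388)
subtract pairs → two planes through P
plane₁₂: -0.8570x+0.5627y+0.3234z = 0.0212
det = 0.9645;  x = -0.0247+0.3774z,  y = 0.0000+0.0000z
sphere 1 gives Az²+Bz+C=0 with A=1.1424, B=0.0263, C=-0.1504;  B²−4AC=0.6878;  roots -0.3745, 0.3515;  negative root z = -0.3745
x = -0.1660, y = 0.0000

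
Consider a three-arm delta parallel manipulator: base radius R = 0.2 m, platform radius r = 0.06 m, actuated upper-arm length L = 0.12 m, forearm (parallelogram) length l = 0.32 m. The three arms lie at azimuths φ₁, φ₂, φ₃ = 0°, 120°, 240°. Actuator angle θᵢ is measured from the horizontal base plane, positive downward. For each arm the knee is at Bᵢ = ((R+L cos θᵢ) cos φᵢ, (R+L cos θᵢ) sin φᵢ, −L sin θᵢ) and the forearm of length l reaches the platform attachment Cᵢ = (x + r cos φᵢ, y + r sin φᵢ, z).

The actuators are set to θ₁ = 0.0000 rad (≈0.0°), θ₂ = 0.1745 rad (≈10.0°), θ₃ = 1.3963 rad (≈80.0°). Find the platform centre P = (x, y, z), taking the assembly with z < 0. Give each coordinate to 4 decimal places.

(0.0777, 0.1118, -0.2380)

S1 = (0.2600·cos0.0°, 0.2600·sin0.0°, 0.0000) = (0.2600, 0.0000, 0.0000)
arm 2 at φ=120.0°: e+L cos θ2 = 0.2582;  S2 = (-0.1291, 0.2236, -0.0208)
S3 = (0.1608·cos240.0°, 0.1608·sin240.0°, -0.1182) = (-0.0804, -0.1393, -0.1182)
eliminate P² terms by subtracting sphere 1 from 2 and 3
[-0.7782 0.4472 -0.0417]·P = -0.0005;  [-0.6808 -0.2786 -0.2364]·P = -0.0278
Cramer: x(z) = 0.0241-0.2250z;  y(z) = 0.0408-0.2984z
sphere 1 gives Az²+Bz+C=0 with A=1.1397, B=0.0818, C=-0.0451;  B²−4AC=0.2122;  roots -0.2380, 0.1662;  negative root z = -0.2380
x = 0.0777, y = 0.1118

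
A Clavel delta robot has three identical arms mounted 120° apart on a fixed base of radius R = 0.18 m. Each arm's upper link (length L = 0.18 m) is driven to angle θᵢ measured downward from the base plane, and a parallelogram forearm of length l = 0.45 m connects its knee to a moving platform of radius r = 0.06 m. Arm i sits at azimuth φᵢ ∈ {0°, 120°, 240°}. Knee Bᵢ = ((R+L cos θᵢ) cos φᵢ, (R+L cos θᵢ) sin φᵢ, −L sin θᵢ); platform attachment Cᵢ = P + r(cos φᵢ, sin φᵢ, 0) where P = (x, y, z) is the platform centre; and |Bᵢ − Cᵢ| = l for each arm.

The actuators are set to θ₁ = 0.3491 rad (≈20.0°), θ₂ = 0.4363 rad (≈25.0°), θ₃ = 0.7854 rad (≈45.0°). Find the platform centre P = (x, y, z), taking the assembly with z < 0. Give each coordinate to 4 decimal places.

(0.0507, 0.0602, -0.4384)

arm 1 at φ=0.0°: e+L cos θ1 = 0.2891;  S1 = (0.2891, 0.0000, -0.0616)
φ2=120.0°: virtual centre (-0.1416, 0.2452, -0.0761), radius l
S3 = (0.2473·cos240.0°, 0.2473·sin240.0°, -0.1273) = (-0.1236, -0.2141, -0.1273)
eliminate P² terms by subtracting sphere 1 from 2 and 3
[-0.8614 0.4904 -0.0290]·P = -0.0014;  [-0.8256 -0.4283 -0.1314]·P = -0.0100
det = 0.7738;  x = 0.0072+-0.0993z,  y = 0.0096+-0.1154z
quadratic in z: (1.0232)z²+(0.1769)z+(-0.1191)=0, √Δ=0.7203 → z ∈ {-0.4384, 0.2655}; z = -0.4384 (taking z<0)
x = 0.0507, y = 0.0602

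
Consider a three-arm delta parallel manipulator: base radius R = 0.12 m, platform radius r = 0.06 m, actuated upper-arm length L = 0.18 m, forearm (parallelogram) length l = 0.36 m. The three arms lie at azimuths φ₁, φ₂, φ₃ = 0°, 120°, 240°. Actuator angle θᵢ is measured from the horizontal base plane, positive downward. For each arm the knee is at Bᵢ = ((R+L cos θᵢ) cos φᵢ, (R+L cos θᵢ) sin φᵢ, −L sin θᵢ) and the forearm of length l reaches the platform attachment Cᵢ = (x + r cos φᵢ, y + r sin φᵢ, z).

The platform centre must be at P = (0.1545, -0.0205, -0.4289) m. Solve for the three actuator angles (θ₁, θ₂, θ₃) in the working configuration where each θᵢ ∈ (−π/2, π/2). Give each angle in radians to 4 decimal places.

rotate P by −φ1: (0.1545, -0.0205, -0.4289)
  A=-0.0945, B=-0.4289, C=(l²−L²−A²−y'²−z²)/(2L)=-0.2670
  θ1 = atan2(B,A) + arccos(C/0.4392) = 0.4365
arm 2 (φ=120.0°): x'=-0.0950, y'=-0.1236
  A=0.1550, B=-0.4289, C=(l²−L²−A²−y'²−z²)/(2L)=-0.3501
  γ=atan2(-0.4289,0.1550)=-1.2240;  ψ=arccos(-0.7677)=2.4461;  θ2=γ+ψ≈1.2221
rotate P by −φ3: (-0.0595, 0.1441, -0.4289)
  A=0.1195, B=-0.4289, C=(l²−L²−A²−y'²−z²)/(2L)=-0.3383
  √(A²+B²)=0.4452;  θ3 = -1.2991+2.4338 ≈ 1.1347

θ₁ = 0.4365, θ₂ = 1.2221, θ₃ = 1.1347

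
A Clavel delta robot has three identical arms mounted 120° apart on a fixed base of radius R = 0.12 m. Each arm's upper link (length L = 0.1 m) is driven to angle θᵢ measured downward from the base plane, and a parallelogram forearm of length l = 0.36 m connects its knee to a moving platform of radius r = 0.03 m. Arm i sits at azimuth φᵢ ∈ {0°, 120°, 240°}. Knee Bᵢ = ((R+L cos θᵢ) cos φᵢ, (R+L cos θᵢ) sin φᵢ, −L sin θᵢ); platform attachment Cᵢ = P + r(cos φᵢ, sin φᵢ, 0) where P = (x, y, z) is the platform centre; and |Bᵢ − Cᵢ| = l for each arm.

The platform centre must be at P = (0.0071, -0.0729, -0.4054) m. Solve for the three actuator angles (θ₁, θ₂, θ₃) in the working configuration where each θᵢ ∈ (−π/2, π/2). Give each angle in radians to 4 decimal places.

θ₁ = 0.9604, θ₂ = 1.3092, θ₃ = 0.6986

rotate P by −φ1: (0.0071, -0.0729, -0.4054)
  A=0.0829, B=-0.4054, C=(l²−L²−A²−y'²−z²)/(2L)=-0.2847
  √(A²+B²)=0.4138;  θ1 = -1.3691+2.3295 ≈ 0.9604
arm 2 (φ=120.0°): x'=-0.0667, y'=0.0303
  A cos θ + B sin θ = C:  0.1567·cos θ + -0.4054·sin θ = -0.3511
  √(A²+B²)=0.4346;  θ2 = -1.2020+2.5112 ≈ 1.3092
arm 3 (φ=240.0°): x'=0.0596, y'=0.0426
  e−x'=0.0304;  (l²−L²−(e−x')²−y'²−z²)/2L = -0.2374
  √(A²+B²)=0.4065;  θ3 = -1.4959+2.1945 ≈ 0.6986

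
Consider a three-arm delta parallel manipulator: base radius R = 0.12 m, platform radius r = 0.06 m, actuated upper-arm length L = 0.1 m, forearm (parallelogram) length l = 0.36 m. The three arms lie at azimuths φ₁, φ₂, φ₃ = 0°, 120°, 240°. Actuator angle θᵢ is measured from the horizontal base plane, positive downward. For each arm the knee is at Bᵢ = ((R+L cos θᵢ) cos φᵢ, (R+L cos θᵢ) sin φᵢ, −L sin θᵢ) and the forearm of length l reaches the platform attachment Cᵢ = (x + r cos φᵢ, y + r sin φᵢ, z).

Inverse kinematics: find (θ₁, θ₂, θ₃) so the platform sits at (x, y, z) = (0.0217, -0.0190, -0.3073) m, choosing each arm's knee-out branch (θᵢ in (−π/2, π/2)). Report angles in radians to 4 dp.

φ1=0.0° → target in arm frame (0.0217, -0.0190)
  e−x'=0.0383;  (l²−L²−(e−x')²−y'²−z²)/2L = 0.1167
  √(A²+B²)=0.3097;  θ1 = -1.4468+1.1844 ≈ -0.2624
φ2=120.0° → target in arm frame (-0.0273, -0.0093)
  A cos θ + B sin θ = C:  0.0873·cos θ + -0.3073·sin θ = 0.0873
  θ2 = atan2(B,A) + arccos(C/0.3195) = 0.0000
φ3=240.0° → target in arm frame (0.0056, 0.0283)
  A cos θ + B sin θ = C:  0.0544·cos θ + -0.3073·sin θ = 0.1070
  √(A²+B²)=0.3121;  θ3 = -1.3956+1.2207 ≈ -0.1749

θ₁ = -0.2624, θ₂ = 0.0000, θ₃ = -0.1749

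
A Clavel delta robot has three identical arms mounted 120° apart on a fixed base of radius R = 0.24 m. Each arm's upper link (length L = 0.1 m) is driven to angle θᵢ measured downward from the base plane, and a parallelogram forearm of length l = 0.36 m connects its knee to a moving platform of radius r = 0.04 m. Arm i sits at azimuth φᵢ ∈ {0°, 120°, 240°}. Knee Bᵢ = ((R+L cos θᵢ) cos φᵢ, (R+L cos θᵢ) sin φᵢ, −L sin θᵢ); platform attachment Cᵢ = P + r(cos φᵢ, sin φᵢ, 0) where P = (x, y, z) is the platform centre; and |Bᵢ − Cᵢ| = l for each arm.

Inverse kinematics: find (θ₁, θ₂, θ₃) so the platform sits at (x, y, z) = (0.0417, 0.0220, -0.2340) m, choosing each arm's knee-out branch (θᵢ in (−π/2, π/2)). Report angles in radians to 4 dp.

θ₁ = -0.1744, θ₂ = 0.3494, θ₃ = 0.6983

arm 1 (φ=0.0°): x'=0.0417, y'=0.0220
  A=0.1583, B=-0.2340, C=(l²−L²−A²−y'²−z²)/(2L)=0.1965
  √(A²+B²)=0.2825;  θ1 = -0.9760+0.8016 ≈ -0.1744
rotate P by −φ2: (-0.0018, -0.0471, -0.2340)
  e−x'=0.2018;  (l²−L²−(e−x')²−y'²−z²)/2L = 0.1095
  θ2 = atan2(B,A) + arccos(C/0.3090) = 0.3494
arm 3 (φ=240.0°): x'=-0.0399, y'=0.0251
  A=0.2399, B=-0.2340, C=(l²−L²−A²−y'²−z²)/(2L)=0.0333
  θ3 = atan2(B,A) + arccos(C/0.3351) = 0.6983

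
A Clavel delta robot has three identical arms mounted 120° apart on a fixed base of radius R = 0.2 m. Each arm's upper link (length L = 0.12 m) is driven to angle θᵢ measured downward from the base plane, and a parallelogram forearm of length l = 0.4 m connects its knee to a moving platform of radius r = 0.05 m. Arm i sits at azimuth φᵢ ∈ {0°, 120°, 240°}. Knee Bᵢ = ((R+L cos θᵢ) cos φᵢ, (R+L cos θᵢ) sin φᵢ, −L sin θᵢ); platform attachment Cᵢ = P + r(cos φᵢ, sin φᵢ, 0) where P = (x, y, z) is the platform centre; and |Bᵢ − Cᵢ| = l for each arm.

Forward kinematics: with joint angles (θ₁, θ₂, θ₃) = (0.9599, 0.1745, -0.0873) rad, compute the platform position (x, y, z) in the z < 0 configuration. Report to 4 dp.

(-0.1077, -0.0223, -0.3282)

arm 1 at φ=0.0°: e+L cos θ1 = 0.2188;  O1 = (0.2188, 0.0000, -0.0983)
arm 2 at φ=120.0°: e+L cos θ2 = 0.2682;  O2 = (-0.1341, 0.2322, -0.0208)
O3 = (0.2695·cos240.0°, 0.2695·sin240.0°, 0.0105) = (-0.1348, -0.2334, 0.0105)
subtract pairs → two planes through P
linear system: -0.7058x+0.4645y = 0.0148−0.1549z; -0.7072x+-0.4669y = 0.0152−0.2175z
Cramer: x(z) = -0.0212+0.2635z;  y(z) = -0.0004+0.0668z
sphere 1 gives Az²+Bz+C=0 with A=1.0739, B=0.0700, C=-0.0927;  B²−4AC=0.4031;  roots -0.3282, 0.2630;  negative root z = -0.3282
x = -0.1077, y = -0.0223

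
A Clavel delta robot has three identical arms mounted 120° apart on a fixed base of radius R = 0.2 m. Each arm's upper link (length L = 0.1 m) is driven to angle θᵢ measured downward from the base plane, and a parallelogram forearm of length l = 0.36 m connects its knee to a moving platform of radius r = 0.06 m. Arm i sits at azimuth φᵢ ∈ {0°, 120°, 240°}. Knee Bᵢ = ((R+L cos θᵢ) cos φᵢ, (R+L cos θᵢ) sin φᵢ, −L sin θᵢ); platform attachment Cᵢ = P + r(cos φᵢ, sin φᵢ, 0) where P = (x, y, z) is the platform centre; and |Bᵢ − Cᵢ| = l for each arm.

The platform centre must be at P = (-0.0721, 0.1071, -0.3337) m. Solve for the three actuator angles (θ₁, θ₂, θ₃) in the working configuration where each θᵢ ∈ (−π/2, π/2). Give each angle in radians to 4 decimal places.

rotate P by −φ1: (-0.0721, 0.1071, -0.3337)
  e−x'=0.2121;  (l²−L²−(e−x')²−y'²−z²)/2L = -0.2411
  γ=atan2(-0.3337,0.2121)=-1.0046;  ψ=arccos(-0.6097)=2.2264;  θ1=γ+ψ≈1.2218
arm 2 (φ=120.0°): x'=0.1288, y'=0.0089
  A cos θ + B sin θ = C:  0.0112·cos θ + -0.3337·sin θ = 0.0402
  γ=atan2(-0.3337,0.0112)=-1.5372;  ψ=arccos(0.1204)=1.4501;  θ2=γ+ψ≈-0.0871
φ3=240.0° → target in arm frame (-0.0567, -0.1160)
  A cos θ + B sin θ = C:  0.1967·cos θ + -0.3337·sin θ = -0.2195
  √(A²+B²)=0.3874;  θ3 = -1.0382+2.1733 ≈ 1.1351

θ₁ = 1.2218, θ₂ = -0.0871, θ₃ = 1.1351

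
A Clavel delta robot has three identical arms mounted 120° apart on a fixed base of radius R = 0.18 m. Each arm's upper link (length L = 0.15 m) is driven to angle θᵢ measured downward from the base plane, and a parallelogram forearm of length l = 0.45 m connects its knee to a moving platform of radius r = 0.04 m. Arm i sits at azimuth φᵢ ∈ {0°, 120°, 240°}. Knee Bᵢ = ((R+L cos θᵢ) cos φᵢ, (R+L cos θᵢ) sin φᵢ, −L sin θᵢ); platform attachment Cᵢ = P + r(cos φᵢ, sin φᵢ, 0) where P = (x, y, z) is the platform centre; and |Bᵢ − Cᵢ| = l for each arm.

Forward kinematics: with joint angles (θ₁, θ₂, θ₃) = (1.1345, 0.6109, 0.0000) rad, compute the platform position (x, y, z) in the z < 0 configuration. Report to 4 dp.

(-0.1403, -0.0786, -0.4156)

O1 = (0.2034·cos0.0°, 0.2034·sin0.0°, -0.1359) = (0.2034, 0.0000, -0.1359)
arm 2 at φ=120.0°: ρ2 = 0.2629;  O2 = (-0.1314, 0.2277, -0.0860)
arm 3 at φ=240.0°: ρ3 = 0.2900;  O3 = (-0.1450, -0.2511, 0.0000)
eliminate P² terms by subtracting sphere 1 from 2 and 3
[-0.6696 0.4553 0.0998]·P = 0.0167;  [-0.6968 -0.5023 0.2719]·P = 0.0243
Cramer: x(z) = -0.0297+0.2661z;  y(z) = -0.0071+0.1722z
quadratic in z: (1.1005)z²+(0.1454)z+(-0.1296)=0, √Δ=0.7693 → z ∈ {-0.4156, 0.2835}; z = -0.4156 (taking z<0)
x = -0.1403, y = -0.0786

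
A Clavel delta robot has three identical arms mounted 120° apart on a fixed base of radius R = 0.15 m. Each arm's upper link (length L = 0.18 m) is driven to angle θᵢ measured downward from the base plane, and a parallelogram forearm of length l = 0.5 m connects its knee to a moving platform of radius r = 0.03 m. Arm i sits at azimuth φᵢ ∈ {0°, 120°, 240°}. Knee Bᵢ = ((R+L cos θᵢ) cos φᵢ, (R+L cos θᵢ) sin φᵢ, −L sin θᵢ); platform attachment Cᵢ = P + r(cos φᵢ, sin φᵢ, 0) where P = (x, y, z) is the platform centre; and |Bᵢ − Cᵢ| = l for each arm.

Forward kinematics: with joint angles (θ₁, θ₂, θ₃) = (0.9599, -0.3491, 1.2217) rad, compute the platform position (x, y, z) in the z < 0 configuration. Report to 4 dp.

arm 1 at φ=0.0°: e+L cos θ1 = 0.2232;  S1 = (0.2232, 0.0000, -0.1474)
arm 2 at φ=120.0°: e+L cos θ2 = 0.2891;  S2 = (-0.1446, 0.2504, 0.0616)
S3 = (0.1816·cos240.0°, 0.1816·sin240.0°, -0.1691) = (-0.0908, -0.1572, -0.1691)
subtract pairs → two planes through P
[-0.7356 0.5008 0.4180]·P = 0.0158;  [-0.6281 -0.3145 -0.0434]·P = -0.0100
Cramer: x(z) = 0.0001+0.2010z;  y(z) = 0.0317-0.5394z
into |P−S₁|² = l²: 1.3314z² + 0.1710z + -0.1774 = 0;  Δ = 0.9742;  z = -0.4349 or 0.3065 → z<0 root = -0.4349
x = -0.0874, y = 0.2663

(-0.0874, 0.2663, -0.4349)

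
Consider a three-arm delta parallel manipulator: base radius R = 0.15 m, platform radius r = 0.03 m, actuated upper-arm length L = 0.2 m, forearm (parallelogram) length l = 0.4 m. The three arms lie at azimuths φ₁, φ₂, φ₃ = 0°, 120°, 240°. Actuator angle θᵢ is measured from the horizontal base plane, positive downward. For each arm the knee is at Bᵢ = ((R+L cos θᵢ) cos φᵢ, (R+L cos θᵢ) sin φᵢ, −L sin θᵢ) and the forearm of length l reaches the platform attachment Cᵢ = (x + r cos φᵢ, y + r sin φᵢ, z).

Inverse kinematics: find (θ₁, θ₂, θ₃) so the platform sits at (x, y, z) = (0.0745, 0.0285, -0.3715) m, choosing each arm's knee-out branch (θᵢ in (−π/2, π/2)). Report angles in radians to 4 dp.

θ₁ = 0.2619, θ₂ = 0.6108, θ₃ = 0.7855

φ1=0.0° → target in arm frame (0.0745, 0.0285)
  A cos θ + B sin θ = C:  0.0455·cos θ + -0.3715·sin θ = -0.0522
  θ1 = atan2(B,A) + arccos(C/0.3743) = 0.2619
φ2=120.0° → target in arm frame (-0.0126, -0.0788)
  e−x'=0.1326;  (l²−L²−(e−x')²−y'²−z²)/2L = -0.1045
  θ2 = atan2(B,A) + arccos(C/0.3944) = 0.6108
rotate P by −φ3: (-0.0619, 0.0503, -0.3715)
  A=0.1819, B=-0.3715, C=(l²−L²−A²−y'²−z²)/(2L)=-0.1341
  θ3 = atan2(B,A) + arccos(C/0.4137) = 0.7855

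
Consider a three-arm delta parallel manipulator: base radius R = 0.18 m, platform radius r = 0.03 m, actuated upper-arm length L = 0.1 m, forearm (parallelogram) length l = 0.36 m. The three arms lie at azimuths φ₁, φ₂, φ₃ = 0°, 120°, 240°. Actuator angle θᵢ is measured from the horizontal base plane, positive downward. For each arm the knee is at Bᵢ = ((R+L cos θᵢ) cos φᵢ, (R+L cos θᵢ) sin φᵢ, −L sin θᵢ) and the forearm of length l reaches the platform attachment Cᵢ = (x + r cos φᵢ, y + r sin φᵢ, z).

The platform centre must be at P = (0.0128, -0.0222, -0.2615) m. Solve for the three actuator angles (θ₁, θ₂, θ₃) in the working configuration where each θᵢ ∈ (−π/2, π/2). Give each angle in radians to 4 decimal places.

θ₁ = -0.0874, θ₂ = 0.2621, θ₃ = -0.0877

arm 1 (φ=0.0°): x'=0.0128, y'=-0.0222
  A=0.1372, B=-0.2615, C=(l²−L²−A²−y'²−z²)/(2L)=0.1595
  γ=atan2(-0.2615,0.1372)=-1.0876;  ψ=arccos(0.5401)=1.0002;  θ1=γ+ψ≈-0.0874
φ2=120.0° → target in arm frame (-0.0256, 0.0000)
  e−x'=0.1756;  (l²−L²−(e−x')²−y'²−z²)/2L = 0.1019
  γ=atan2(-0.2615,0.1756)=-0.9794;  ψ=arccos(0.3234)=1.2415;  θ2=γ+ψ≈0.2621
rotate P by −φ3: (0.0128, 0.0222, -0.2615)
  A cos θ + B sin θ = C:  0.1372·cos θ + -0.2615·sin θ = 0.1595
  √(A²+B²)=0.2953;  θ3 = -1.0877+1.0000 ≈ -0.0877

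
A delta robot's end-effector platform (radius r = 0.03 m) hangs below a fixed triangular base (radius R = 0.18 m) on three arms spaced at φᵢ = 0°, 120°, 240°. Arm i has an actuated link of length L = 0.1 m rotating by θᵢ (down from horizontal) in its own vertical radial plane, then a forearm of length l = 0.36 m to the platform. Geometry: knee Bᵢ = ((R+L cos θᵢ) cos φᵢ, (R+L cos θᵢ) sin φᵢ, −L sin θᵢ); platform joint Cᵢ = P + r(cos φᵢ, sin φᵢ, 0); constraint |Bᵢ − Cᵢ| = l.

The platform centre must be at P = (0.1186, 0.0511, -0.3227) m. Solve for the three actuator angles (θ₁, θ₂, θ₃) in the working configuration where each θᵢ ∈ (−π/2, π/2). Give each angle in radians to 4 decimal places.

θ₁ = -0.0871, θ₂ = 0.8727, θ₃ = 1.3967

rotate P by −φ1: (0.1186, 0.0511, -0.3227)
  A=0.0314, B=-0.3227, C=(l²−L²−A²−y'²−z²)/(2L)=0.0593
  √(A²+B²)=0.3242;  θ1 = -1.4738+1.3867 ≈ -0.0871
rotate P by −φ2: (-0.0150, -0.1283, -0.3227)
  e−x'=0.1650;  (l²−L²−(e−x')²−y'²−z²)/2L = -0.1411
  √(A²+B²)=0.3625;  θ2 = -1.0980+1.9707 ≈ 0.8727
arm 3 (φ=240.0°): x'=-0.1036, y'=0.0772
  A cos θ + B sin θ = C:  0.2536·cos θ + -0.3227·sin θ = -0.2739
  γ=atan2(-0.3227,0.2536)=-0.9048;  ψ=arccos(-0.6674)=2.3015;  θ3=γ+ψ≈1.3967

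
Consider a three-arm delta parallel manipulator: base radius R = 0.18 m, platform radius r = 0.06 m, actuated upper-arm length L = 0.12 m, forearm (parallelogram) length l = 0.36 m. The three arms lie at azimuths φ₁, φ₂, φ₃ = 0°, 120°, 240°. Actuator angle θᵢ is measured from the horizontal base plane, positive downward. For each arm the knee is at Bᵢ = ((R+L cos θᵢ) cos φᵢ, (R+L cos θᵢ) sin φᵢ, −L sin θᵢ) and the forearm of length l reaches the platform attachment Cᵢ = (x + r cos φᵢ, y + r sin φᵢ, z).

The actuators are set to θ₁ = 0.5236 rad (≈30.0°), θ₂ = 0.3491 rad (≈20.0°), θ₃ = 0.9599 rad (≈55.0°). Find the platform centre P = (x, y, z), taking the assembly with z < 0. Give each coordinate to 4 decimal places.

S1 = (0.2239·cos0.0°, 0.2239·sin0.0°, -0.0600) = (0.2239, 0.0000, -0.0600)
φ2=120.0°: virtual centre (-0.1164, 0.2016, -0.0410), radius l
S3 = (0.1888·cos240.0°, 0.1888·sin240.0°, -0.0983) = (-0.0944, -0.1635, -0.0983)
|S₂|²−|S₁|² = 0.0021;  |S₃|²−|S₁|² = -0.0084
[-0.6806 0.4032 0.0379]·P = 0.0021;  [-0.6367 -0.3271 -0.0766]·P = -0.0084
det = 0.4793;  x = 0.0056+-0.0386z,  y = 0.0148+-0.1591z
into |P−S₁|² = l²: 1.0268z² + 0.1321z + -0.0781 = 0;  Δ = 0.3384;  z = -0.3476 or 0.2189 → z<0 root = -0.3476
x = 0.0190, y = 0.0701

(0.0190, 0.0701, -0.3476)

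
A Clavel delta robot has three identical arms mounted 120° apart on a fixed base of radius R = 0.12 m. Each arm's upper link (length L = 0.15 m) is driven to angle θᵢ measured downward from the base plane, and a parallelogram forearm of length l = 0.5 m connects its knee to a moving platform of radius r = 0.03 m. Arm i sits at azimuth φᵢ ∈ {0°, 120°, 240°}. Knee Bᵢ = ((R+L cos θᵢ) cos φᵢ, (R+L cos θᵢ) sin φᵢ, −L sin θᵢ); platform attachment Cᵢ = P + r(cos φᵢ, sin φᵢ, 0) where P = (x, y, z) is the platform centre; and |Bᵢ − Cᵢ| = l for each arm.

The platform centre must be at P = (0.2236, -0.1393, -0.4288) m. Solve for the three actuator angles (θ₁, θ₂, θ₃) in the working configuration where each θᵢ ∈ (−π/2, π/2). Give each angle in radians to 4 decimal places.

arm 1 (φ=0.0°): x'=0.2236, y'=-0.1393
  A cos θ + B sin θ = C:  -0.1336·cos θ + -0.4288·sin θ = 0.0213
  √(A²+B²)=0.4491;  θ1 = -1.8728+1.5234 ≈ -0.3494
arm 2 (φ=120.0°): x'=-0.2324, y'=-0.1240
  A cos θ + B sin θ = C:  0.3224·cos θ + -0.4288·sin θ = -0.2524
  √(A²+B²)=0.5365;  θ2 = -0.9260+2.0605 ≈ 1.1345
φ3=240.0° → target in arm frame (0.0088, 0.2633)
  A=0.0812, B=-0.4288, C=(l²−L²−A²−y'²−z²)/(2L)=-0.1076
  √(A²+B²)=0.4364;  θ3 = -1.3837+1.8199 ≈ 0.4362

θ₁ = -0.3494, θ₂ = 1.1345, θ₃ = 0.4362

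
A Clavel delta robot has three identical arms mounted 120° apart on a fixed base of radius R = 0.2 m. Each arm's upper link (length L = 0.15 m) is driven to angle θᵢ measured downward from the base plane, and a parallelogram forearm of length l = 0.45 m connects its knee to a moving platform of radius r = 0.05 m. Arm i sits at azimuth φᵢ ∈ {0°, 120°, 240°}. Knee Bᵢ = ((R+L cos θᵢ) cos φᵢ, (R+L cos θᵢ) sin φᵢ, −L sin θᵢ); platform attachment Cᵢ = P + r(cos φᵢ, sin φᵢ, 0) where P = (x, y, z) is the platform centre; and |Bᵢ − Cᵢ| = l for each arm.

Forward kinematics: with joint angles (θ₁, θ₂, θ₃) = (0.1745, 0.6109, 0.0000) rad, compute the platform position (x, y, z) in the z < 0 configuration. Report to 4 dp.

(0.0201, -0.0734, -0.3725)

S1 = (0.2977·cos0.0°, 0.2977·sin0.0°, -0.0260) = (0.2977, 0.0000, -0.0260)
φ2=120.0°: virtual centre (-0.1364, 0.2363, -0.0860), radius l
S3 = (0.3000·cos240.0°, 0.3000·sin240.0°, 0.0000) = (-0.1500, -0.2598, 0.0000)
|S₂|²−|S₁|² = -0.0075;  |S₃|²−|S₁|² = 0.0007
plane₁₂: -0.8683x+0.4726y+-0.1200z = -0.0075
Cramer: x(z) = 0.0041-0.0432z;  y(z) = -0.0083+0.1746z
quadratic in z: (1.0324)z²+(0.0745)z+(-0.1155)=0, √Δ=0.6947 → z ∈ {-0.3725, 0.3004}; z = -0.3725 (taking z<0)
x = 0.0201, y = -0.0734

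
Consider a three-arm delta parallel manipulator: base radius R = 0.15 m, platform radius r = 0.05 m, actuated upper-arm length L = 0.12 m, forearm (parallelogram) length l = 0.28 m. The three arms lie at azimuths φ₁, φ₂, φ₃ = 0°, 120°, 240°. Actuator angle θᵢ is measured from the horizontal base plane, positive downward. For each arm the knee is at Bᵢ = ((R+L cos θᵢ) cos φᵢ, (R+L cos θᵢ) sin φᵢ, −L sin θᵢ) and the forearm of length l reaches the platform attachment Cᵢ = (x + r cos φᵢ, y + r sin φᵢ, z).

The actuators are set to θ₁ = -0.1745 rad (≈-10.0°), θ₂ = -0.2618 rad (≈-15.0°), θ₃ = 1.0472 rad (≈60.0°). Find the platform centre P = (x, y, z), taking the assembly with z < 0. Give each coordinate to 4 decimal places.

(0.0505, 0.0967, -0.1814)

S1 = (0.2182·cos0.0°, 0.2182·sin0.0°, 0.0208) = (0.2182, 0.0000, 0.0208)
arm 2 at φ=120.0°: ρ2 = 0.2159;  S2 = (-0.1080, 0.1870, 0.0311)
S3 = (0.1600·cos240.0°, 0.1600·sin240.0°, -0.1039) = (-0.0800, -0.1386, -0.1039)
eliminate P² terms by subtracting sphere 1 from 2 and 3
[-0.6523 0.3740 0.0204]·P = -0.0005;  [-0.5964 -0.2771 -0.2495]·P = -0.0116
Cramer: x(z) = 0.0111-0.2171z;  y(z) = 0.0181-0.4333z
sphere 1 gives Az²+Bz+C=0 with A=1.2348, B=0.0325, C=-0.0348;  B²−4AC=0.1727;  roots -0.1814, 0.1551;  negative root z = -0.1814
x = 0.0505, y = 0.0967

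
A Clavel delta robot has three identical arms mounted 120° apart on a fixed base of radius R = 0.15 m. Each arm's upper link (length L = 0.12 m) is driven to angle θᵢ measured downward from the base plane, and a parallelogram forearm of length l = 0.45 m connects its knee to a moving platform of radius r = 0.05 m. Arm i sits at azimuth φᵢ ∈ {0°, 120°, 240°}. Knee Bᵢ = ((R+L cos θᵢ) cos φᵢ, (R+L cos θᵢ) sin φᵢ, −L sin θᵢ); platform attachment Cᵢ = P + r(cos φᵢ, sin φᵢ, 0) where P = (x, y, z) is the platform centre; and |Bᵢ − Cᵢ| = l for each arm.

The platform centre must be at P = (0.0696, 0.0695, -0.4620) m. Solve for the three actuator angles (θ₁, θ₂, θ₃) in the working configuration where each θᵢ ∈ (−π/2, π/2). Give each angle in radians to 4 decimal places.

θ₁ = 0.3494, θ₂ = 0.5237, θ₃ = 0.9602

φ1=0.0° → target in arm frame (0.0696, 0.0695)
  A cos θ + B sin θ = C:  0.0304·cos θ + -0.4620·sin θ = -0.1296
  θ1 = atan2(B,A) + arccos(C/0.4630) = 0.3494
rotate P by −φ2: (0.0254, -0.0950, -0.4620)
  A=0.0746, B=-0.4620, C=(l²−L²−A²−y'²−z²)/(2L)=-0.1664
  √(A²+B²)=0.4680;  θ2 = -1.4107+1.9344 ≈ 0.5237
φ3=240.0° → target in arm frame (-0.0950, 0.0255)
  A cos θ + B sin θ = C:  0.1950·cos θ + -0.4620·sin θ = -0.2667
  √(A²+B²)=0.5015;  θ3 = -1.1714+2.1317 ≈ 0.9602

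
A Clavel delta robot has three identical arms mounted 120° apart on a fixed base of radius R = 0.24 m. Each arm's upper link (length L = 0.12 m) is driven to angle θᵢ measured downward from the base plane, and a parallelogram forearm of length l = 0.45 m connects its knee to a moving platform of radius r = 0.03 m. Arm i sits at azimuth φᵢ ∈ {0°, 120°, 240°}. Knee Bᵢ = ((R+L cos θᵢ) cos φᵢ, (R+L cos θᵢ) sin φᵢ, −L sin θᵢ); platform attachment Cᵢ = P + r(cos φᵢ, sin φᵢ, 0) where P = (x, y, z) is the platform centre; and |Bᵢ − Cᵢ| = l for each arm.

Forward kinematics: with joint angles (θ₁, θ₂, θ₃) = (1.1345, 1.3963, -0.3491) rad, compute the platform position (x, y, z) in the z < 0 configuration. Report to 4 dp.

S1 = (0.2607·cos0.0°, 0.2607·sin0.0°, -0.1088) = (0.2607, 0.0000, -0.1088)
S2 = (0.2308·cos120.0°, 0.2308·sin120.0°, -0.1182) = (-0.1154, 0.1999, -0.1182)
arm 3 at φ=240.0°: ρ3 = 0.3228;  S3 = (-0.1614, -0.2795, 0.0410)
eliminate P² terms by subtracting sphere 1 from 2 and 3
[-0.7523 0.3998 -0.0188]·P = -0.0125;  [-0.8442 -0.5590 0.2996]·P = 0.0261
det = 0.7581;  x = -0.0045+0.1441z,  y = -0.0398+0.3183z
sphere 1 gives Az²+Bz+C=0 with A=1.1221, B=0.1157, C=-0.1188;  B²−4AC=0.5464;  roots -0.3809, 0.2778;  negative root z = -0.3809
x = -0.0594, y = -0.1611

(-0.0594, -0.1611, -0.3809)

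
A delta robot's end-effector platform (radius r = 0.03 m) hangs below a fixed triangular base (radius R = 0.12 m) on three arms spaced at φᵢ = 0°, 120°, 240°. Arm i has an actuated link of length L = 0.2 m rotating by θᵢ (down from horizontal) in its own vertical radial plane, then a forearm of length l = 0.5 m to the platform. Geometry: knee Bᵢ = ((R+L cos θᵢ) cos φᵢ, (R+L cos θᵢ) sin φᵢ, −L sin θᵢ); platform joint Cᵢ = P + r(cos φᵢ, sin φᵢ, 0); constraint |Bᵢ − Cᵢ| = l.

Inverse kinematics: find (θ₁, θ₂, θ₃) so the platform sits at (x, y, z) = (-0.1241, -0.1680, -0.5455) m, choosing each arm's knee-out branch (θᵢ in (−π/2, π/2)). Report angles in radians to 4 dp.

θ₁ = 1.1349, θ₂ = 1.0474, θ₃ = 0.2620

φ1=0.0° → target in arm frame (-0.1241, -0.1680)
  A=0.2141, B=-0.5455, C=(l²−L²−A²−y'²−z²)/(2L)=-0.4041
  √(A²+B²)=0.5860;  θ1 = -1.1968+2.3317 ≈ 1.1349
φ2=120.0° → target in arm frame (-0.0834, 0.1915)
  A cos θ + B sin θ = C:  0.1734·cos θ + -0.5455·sin θ = -0.3858
  θ2 = atan2(B,A) + arccos(C/0.5724) = 1.0474
φ3=240.0° → target in arm frame (0.2075, -0.0235)
  A=-0.1175, B=-0.5455, C=(l²−L²−A²−y'²−z²)/(2L)=-0.2548
  √(A²+B²)=0.5580;  θ3 = -1.7830+2.0451 ≈ 0.2620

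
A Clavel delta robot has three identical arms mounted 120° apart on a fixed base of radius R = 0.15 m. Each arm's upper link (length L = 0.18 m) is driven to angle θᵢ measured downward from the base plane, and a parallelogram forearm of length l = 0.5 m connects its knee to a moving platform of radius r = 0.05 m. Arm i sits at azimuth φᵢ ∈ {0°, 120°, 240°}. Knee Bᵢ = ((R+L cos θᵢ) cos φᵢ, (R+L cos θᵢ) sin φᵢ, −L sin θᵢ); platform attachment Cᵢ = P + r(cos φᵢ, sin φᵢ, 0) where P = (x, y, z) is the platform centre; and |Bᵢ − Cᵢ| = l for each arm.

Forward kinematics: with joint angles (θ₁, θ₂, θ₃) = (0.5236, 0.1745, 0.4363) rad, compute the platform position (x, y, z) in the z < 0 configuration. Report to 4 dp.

φ1=0.0°: virtual centre (0.2559, 0.0000, -0.0900), radius l
O2 = (0.2773·cos120.0°, 0.2773·sin120.0°, -0.0313) = (-0.1386, 0.2401, -0.0313)
O3 = (0.2631·cos240.0°, 0.2631·sin240.0°, -0.0761) = (-0.1316, -0.2279, -0.0761)
eliminate P² terms by subtracting sphere 1 from 2 and 3
linear system: -0.7890x+0.4802y = 0.0043−0.1175z; -0.7749x+-0.4558y = 0.0015−0.0279z
det = 0.7318;  x = -0.0036+0.0915z,  y = 0.0030+-0.0944z
sphere 1 gives Az²+Bz+C=0 with A=1.0173, B=0.1320, C=-0.1746;  B²−4AC=0.7277;  roots -0.4841, 0.3544;  negative root z = -0.4841
x = -0.0479, y = 0.0487

(-0.0479, 0.0487, -0.4841)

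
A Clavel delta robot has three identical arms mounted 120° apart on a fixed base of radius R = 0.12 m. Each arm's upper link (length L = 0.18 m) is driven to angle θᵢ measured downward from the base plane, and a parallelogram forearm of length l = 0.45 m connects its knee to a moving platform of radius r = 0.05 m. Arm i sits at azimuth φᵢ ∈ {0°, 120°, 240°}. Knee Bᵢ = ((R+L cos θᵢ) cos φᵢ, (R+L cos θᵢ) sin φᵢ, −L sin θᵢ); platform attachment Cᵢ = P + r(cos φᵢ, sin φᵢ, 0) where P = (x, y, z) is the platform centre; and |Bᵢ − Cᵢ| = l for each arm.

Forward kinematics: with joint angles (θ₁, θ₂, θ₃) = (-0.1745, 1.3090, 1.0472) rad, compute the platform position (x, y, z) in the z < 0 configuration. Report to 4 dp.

(0.2835, -0.0693, -0.4119)

arm 1 at φ=0.0°: ρ1 = 0.2473;  S1 = (0.2473, 0.0000, 0.0313)
S2 = (0.1166·cos120.0°, 0.1166·sin120.0°, -0.1739) = (-0.0583, 0.1010, -0.1739)
arm 3 at φ=240.0°: ρ3 = 0.1600;  S3 = (-0.0800, -0.1386, -0.1559)
subtract pairs → two planes through P
plane₁₂: -0.6111x+0.2019y+-0.4102z = -0.0183
det = 0.3015;  x = 0.0250+-0.6277z,  y = -0.0150+0.1320z
sphere 1 gives Az²+Bz+C=0 with A=1.4114, B=0.2126, C=-0.1519;  B²−4AC=0.9027;  roots -0.4119, 0.2613;  negative root z = -0.4119
x = 0.2835, y = -0.0693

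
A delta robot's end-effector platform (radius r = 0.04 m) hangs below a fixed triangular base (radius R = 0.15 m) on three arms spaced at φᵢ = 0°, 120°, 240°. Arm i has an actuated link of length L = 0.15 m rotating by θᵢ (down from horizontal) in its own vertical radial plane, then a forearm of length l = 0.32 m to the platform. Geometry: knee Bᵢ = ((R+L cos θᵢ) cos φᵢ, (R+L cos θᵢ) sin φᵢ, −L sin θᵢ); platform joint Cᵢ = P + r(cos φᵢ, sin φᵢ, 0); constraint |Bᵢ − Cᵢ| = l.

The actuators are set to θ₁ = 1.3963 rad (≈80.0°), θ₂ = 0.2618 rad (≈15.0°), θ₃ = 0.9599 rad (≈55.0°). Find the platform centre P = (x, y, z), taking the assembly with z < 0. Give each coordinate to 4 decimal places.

arm 1 at φ=0.0°: e+L cos θ1 = 0.1360;  centre 1 = (0.1360, 0.0000, -0.1477)
arm 2 at φ=120.0°: e+L cos θ2 = 0.2549;  centre 2 = (-0.1274, 0.2207, -0.0388)
φ3=240.0°: virtual centre (-0.0980, -0.1698, -0.1229), radius l
subtract pairs → two planes through P
[-0.5270 0.4415 0.2178]·P = 0.0261;  [-0.4681 -0.3396 0.0497]·P = 0.0132
Cramer: x(z) = -0.0381+0.2487z;  y(z) = 0.0137-0.1965z
into |P−centre ₁|² = l²: 1.1005z² + 0.2034z + -0.0501 = 0;  Δ = 0.2617;  z = -0.3249 or 0.1400 → z<0 root = -0.3249
x = -0.1189, y = 0.0775

(-0.1189, 0.0775, -0.3249)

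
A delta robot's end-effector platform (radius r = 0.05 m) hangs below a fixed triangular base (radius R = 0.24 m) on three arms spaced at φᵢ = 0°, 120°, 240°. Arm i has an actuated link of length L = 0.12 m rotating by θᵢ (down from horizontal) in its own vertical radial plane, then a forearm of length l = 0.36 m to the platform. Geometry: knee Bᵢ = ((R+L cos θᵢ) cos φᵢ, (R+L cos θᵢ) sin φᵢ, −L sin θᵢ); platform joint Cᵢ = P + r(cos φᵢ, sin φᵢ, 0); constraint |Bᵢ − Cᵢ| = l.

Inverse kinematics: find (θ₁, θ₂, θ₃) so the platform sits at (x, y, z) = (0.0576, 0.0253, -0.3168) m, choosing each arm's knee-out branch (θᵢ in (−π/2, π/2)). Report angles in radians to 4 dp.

arm 1 (φ=0.0°): x'=0.0576, y'=0.0253
  e−x'=0.1324;  (l²−L²−(e−x')²−y'²−z²)/2L = -0.0139
  √(A²+B²)=0.3434;  θ1 = -1.1749+1.6112 ≈ 0.4363
arm 2 (φ=120.0°): x'=-0.0069, y'=-0.0625
  A=0.1969, B=-0.3168, C=(l²−L²−A²−y'²−z²)/(2L)=-0.1160
  √(A²+B²)=0.3730;  θ2 = -1.0147+1.8870 ≈ 0.8723
arm 3 (φ=240.0°): x'=-0.0507, y'=0.0372
  e−x'=0.2407;  (l²−L²−(e−x')²−y'²−z²)/2L = -0.1854
  γ=atan2(-0.3168,0.2407)=-0.9210;  ψ=arccos(-0.4659)=2.0555;  θ3=γ+ψ≈1.1344

θ₁ = 0.4363, θ₂ = 0.8723, θ₃ = 1.1344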